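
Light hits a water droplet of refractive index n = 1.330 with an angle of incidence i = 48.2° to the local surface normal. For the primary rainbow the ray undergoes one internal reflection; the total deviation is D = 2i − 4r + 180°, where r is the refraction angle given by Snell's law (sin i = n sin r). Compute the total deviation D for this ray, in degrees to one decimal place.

sin r = sin 48.2° / 1.330 = 0.7455/1.330 = 0.5605; r = 34.09°.
D = 2·48.2° − 4·34.09° + 180° = 96.40° − 136.36° + 180° = 140.04°.

140.0°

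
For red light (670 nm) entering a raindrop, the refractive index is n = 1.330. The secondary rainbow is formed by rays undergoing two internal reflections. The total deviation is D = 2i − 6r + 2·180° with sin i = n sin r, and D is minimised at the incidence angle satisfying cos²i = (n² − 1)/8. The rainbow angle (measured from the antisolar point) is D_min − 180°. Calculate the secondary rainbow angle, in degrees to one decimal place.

50.1°

cos²i = (1.76890 − 1)/8 = 0.09611; i = arccos(0.31002) = 71.940°.
sin r = sin 71.940°/1.330 = 0.71483; r = 45.630°.
D_min = 2·71.940° − 6·45.630° + 360° = 230.101°.
Rainbow angle = D_min − 180° = 50.101°.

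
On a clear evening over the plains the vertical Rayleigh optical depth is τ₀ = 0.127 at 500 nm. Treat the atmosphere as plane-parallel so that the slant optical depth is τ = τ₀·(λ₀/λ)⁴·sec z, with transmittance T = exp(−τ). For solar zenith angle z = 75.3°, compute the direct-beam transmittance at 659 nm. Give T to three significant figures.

0.847

sec 75.3° = 3.9408.
τ = 0.127 × (500/659)⁴ × 3.9408 = 0.127 × 0.3314 × 3.9408 = 0.1659.
T = exp(−0.1659) = 0.8472.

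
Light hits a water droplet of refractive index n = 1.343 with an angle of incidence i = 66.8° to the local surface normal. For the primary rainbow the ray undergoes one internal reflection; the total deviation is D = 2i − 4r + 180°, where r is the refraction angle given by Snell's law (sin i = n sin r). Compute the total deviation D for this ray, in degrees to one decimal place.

sin r = sin 66.8° / 1.343 = 0.9191/1.343 = 0.6844; r = 43.19°.
D = 2·66.8° − 4·43.19° + 180° = 133.60° − 172.75° + 180° = 140.85°.

140.8°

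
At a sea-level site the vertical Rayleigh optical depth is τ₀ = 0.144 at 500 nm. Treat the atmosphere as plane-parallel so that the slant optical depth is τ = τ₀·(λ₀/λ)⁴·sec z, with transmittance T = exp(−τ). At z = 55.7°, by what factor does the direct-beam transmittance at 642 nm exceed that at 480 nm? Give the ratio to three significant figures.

1.23

Airmass: sec 55.7° = 1.7745.
τ(642 nm) = 0.144 × (500/642)⁴ × 1.7745 = 0.144 × 0.3679 × 1.7745 = 0.0940.
τ(480 nm) = 0.144 × (500/480)⁴ × 1.7745 = 0.144 × 1.1774 × 1.7745 = 0.3009.
T(642)/T(480) = exp(τ_B − τ_A) = exp(0.2068) = 1.2298.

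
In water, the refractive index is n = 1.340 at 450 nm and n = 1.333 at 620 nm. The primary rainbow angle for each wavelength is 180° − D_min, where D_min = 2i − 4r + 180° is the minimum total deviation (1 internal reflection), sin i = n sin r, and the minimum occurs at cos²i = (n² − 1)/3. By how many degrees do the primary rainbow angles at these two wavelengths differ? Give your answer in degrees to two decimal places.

1.01°

At 450 nm (n = 1.340): cos²i = 0.26520 → i = 59.004°, r = 39.770°, D_min = 138.929°, rainbow angle = 41.071°.
At 620 nm (n = 1.333): cos²i = 0.25896 → i = 59.410°, r = 40.225°, D_min = 137.922°, rainbow angle = 42.078°.
Angular width = |41.071° − 42.078°| = 1.007°.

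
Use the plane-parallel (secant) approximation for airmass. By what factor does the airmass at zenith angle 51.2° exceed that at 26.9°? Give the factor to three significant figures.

1.42

X(51.2°)/X(26.9°) = sec 51.2° / sec 26.9° = cos 26.9° / cos 51.2° = 0.8918/0.6266 = 1.4232.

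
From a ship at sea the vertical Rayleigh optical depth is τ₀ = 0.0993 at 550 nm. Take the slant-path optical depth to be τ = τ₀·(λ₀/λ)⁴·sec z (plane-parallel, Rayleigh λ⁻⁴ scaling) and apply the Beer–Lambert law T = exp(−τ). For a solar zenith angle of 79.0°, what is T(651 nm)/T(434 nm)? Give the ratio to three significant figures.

Airmass: sec 79.0° = 5.2408.
τ(651 nm) = 0.0993 × (550/651)⁴ × 5.2408 = 0.0993 × 0.5095 × 5.2408 = 0.2651.
τ(434 nm) = 0.0993 × (550/434)⁴ × 5.2408 = 0.0993 × 2.5792 × 5.2408 = 1.3423.
T(651)/T(434) = exp(τ_B − τ_A) = exp(1.0771) = 2.9363.

2.94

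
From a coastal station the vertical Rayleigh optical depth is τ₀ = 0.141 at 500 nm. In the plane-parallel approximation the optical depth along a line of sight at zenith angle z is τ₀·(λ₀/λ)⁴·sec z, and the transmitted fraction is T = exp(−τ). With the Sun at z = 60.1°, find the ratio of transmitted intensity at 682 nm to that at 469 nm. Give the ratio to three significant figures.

1.33

Airmass: sec 60.1° = 2.0061.
τ(682 nm) = 0.141 × (500/682)⁴ × 2.0061 = 0.141 × 0.2889 × 2.0061 = 0.0817.
τ(469 nm) = 0.141 × (500/469)⁴ × 2.0061 = 0.141 × 1.2918 × 2.0061 = 0.3654.
T(682)/T(469) = exp(τ_B − τ_A) = exp(0.2837) = 1.3280.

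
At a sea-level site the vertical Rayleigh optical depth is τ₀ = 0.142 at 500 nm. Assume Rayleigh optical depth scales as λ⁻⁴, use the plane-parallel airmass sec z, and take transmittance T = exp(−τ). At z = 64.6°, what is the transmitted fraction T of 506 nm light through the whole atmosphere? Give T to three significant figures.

sec 64.6° = 2.3314.
τ = 0.142 × (500/506)⁴ × 2.3314 = 0.142 × 0.9534 × 2.3314 = 0.3156.
T = exp(−0.3156) = 0.7293.

0.729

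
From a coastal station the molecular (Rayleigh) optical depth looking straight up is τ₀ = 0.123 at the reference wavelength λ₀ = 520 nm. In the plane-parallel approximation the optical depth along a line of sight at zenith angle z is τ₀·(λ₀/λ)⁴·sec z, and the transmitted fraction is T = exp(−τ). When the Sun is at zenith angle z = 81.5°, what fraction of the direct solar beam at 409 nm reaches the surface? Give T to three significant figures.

sec 81.5° = 6.7655.
τ = 0.123 × (520/409)⁴ × 6.7655 = 0.123 × 2.6129 × 6.7655 = 2.1743.
T = exp(−2.1743) = 0.1137.

0.114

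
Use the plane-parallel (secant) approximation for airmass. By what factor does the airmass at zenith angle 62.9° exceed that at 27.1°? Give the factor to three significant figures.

1.95

X(62.9°)/X(27.1°) = sec 62.9° / sec 27.1° = cos 27.1° / cos 62.9° = 0.8902/0.4555 = 1.9542.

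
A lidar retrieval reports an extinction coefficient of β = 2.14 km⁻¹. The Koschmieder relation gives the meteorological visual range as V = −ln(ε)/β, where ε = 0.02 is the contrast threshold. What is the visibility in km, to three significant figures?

1.83 km

V = −ln(0.02) / 2.14 = 3.912 / 2.14 = 1.8280 km.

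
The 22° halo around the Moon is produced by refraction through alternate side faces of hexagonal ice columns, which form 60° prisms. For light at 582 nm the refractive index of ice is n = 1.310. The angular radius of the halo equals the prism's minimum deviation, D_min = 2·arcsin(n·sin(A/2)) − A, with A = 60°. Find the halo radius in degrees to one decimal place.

21.8°

n·sin(A/2) = 1.310 × sin 30° = 1.310 × 0.5000 = 0.6550.
D_min = 2·arcsin(0.6550) − 60° = 2 × 40.920° − 60° = 21.839°.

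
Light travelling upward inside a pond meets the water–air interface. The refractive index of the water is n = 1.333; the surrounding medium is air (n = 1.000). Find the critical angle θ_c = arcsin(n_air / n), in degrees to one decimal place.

48.6°

sin θ_c = n_air / n = 1.000 / 1.333 = 0.7502.
θ_c = arcsin(0.7502) = 48.61°.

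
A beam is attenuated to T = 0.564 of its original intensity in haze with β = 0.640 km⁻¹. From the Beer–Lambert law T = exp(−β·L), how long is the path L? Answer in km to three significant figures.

0.895 km

Beer–Lambert: T = exp(−βL) ⇒ L = −ln(T)/β = −ln(0.564)/0.640 = 0.5727/0.640 = 0.8948 km.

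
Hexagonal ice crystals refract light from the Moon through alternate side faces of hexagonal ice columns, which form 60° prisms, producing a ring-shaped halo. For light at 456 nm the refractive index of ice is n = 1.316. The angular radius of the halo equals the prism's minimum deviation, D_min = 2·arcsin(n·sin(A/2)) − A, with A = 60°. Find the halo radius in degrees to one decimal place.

n·sin(A/2) = 1.316 × sin 30° = 1.316 × 0.5000 = 0.6580.
D_min = 2·arcsin(0.6580) − 60° = 2 × 41.148° − 60° = 22.295°.

22.3°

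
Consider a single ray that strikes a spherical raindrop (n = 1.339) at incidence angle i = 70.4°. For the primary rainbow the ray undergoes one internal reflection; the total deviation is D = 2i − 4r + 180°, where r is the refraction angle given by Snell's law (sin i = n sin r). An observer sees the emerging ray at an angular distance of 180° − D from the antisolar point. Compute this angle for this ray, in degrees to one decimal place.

38.1°

sin r = sin 70.4° / 1.339 = 0.9421/1.339 = 0.7036; r = 44.71°.
D = 2·70.4° − 4·44.71° + 180° = 140.80° − 178.85° + 180° = 141.95°.
Angle from antisolar point = 180° − D = 38.05°.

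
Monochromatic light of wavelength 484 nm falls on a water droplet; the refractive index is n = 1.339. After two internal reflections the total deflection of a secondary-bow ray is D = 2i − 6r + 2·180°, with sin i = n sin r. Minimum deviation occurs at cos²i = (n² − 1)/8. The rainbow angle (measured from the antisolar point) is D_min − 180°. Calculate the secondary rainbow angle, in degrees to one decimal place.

52.5°

cos²i = (1.79292 − 1)/8 = 0.09912; i = arccos(0.31483) = 71.650°.
sin r = sin 71.650°/1.339 = 0.70885; r = 45.141°.
D_min = 2·71.650° − 6·45.141° + 360° = 232.451°.
Rainbow angle = D_min − 180° = 52.451°.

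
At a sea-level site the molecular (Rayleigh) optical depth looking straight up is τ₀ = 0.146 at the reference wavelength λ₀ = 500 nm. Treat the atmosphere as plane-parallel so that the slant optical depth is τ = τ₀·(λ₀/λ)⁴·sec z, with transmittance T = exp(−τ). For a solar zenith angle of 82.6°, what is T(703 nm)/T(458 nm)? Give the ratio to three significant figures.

3.74

Airmass: sec 82.6° = 7.7642.
τ(703 nm) = 0.146 × (500/703)⁴ × 7.7642 = 0.146 × 0.2559 × 7.7642 = 0.2901.
τ(458 nm) = 0.146 × (500/458)⁴ × 7.7642 = 0.146 × 1.4204 × 7.7642 = 1.6102.
T(703)/T(458) = exp(τ_B − τ_A) = exp(1.3201) = 3.7438.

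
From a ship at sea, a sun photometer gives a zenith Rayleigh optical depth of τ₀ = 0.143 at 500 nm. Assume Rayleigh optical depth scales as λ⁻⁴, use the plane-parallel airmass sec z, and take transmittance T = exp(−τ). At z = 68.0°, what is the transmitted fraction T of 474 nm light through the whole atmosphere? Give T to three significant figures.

0.623

sec 68.0° = 2.6695.
τ = 0.143 × (500/474)⁴ × 2.6695 = 0.143 × 1.2381 × 2.6695 = 0.4726.
T = exp(−0.4726) = 0.6234.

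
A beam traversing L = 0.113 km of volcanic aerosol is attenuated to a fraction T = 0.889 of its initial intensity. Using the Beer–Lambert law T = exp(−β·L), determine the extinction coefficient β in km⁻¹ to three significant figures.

Beer–Lambert: T = exp(−βL) ⇒ β = −ln(T)/L = −ln(0.889)/0.113 = 0.1177/0.113 = 1.041 km⁻¹.

1.04 km⁻¹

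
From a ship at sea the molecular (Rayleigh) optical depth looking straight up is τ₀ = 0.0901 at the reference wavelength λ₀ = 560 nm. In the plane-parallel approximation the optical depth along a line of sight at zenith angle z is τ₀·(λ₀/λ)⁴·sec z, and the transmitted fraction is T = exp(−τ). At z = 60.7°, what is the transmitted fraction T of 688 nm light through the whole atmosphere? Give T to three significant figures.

sec 60.7° = 2.0434.
τ = 0.0901 × (560/688)⁴ × 2.0434 = 0.0901 × 0.4389 × 2.0434 = 0.0808.
T = exp(−0.0808) = 0.9224.

0.922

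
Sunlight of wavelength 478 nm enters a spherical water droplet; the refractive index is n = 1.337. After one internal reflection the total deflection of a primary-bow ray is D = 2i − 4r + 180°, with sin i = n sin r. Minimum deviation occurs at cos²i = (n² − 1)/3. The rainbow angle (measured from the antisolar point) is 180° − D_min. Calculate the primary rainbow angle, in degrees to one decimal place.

41.5°

cos²i = (1.78757 − 1)/3 = 0.26252; i = arccos(0.51237) = 59.178°.
sin r = sin 59.178°/1.337 = 0.64231; r = 39.964°.
D_min = 2·59.178° − 4·39.964° + 180° = 138.500°.
Rainbow angle = 180° − D_min = 41.500°.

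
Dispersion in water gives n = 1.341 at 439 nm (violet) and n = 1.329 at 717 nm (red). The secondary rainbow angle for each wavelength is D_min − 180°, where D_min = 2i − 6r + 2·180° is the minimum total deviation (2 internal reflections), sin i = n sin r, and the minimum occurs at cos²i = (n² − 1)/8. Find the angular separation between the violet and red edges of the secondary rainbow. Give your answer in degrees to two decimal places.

3.13°

At 439 nm (n = 1.341): cos²i = 0.09979 → i = 71.586°, r = 45.034°, D_min = 232.966°, rainbow angle = 52.966°.
At 717 nm (n = 1.329): cos²i = 0.09578 → i = 71.972°, r = 45.685°, D_min = 229.837°, rainbow angle = 49.837°.
Angular width = |52.966° − 49.837°| = 3.129°.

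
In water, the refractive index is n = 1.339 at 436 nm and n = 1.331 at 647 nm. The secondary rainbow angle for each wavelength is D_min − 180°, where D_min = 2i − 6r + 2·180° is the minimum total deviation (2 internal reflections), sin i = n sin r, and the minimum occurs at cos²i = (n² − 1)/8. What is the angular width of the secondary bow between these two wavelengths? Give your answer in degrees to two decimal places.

At 436 nm (n = 1.339): cos²i = 0.09912 → i = 71.650°, r = 45.141°, D_min = 232.451°, rainbow angle = 52.451°.
At 647 nm (n = 1.331): cos²i = 0.09645 → i = 71.907°, r = 45.575°, D_min = 230.365°, rainbow angle = 50.365°.
Angular width = |52.451° − 50.365°| = 2.086°.

2.09°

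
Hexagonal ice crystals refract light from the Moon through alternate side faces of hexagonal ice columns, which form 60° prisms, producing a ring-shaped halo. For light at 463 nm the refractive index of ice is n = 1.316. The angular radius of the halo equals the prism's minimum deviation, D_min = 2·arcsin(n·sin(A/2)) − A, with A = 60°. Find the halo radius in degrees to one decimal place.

n·sin(A/2) = 1.316 × sin 30° = 1.316 × 0.5000 = 0.6580.
D_min = 2·arcsin(0.6580) − 60° = 2 × 41.148° − 60° = 22.295°.

22.3°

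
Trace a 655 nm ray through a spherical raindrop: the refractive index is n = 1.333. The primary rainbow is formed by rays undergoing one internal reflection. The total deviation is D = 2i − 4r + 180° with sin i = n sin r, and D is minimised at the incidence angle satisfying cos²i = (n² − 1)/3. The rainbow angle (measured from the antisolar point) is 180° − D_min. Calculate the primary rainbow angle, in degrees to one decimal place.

cos²i = (1.77689 − 1)/3 = 0.25896; i = arccos(0.50888) = 59.410°.
sin r = sin 59.410°/1.333 = 0.64579; r = 40.225°.
D_min = 2·59.410° − 4·40.225° + 180° = 137.922°.
Rainbow angle = 180° − D_min = 42.078°.

42.1°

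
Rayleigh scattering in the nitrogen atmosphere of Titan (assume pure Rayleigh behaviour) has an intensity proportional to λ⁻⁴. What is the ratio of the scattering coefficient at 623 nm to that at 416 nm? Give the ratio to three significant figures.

Rayleigh scattering ∝ λ⁻⁴, so the ratio of coefficients is the inverse fourth power of the wavelength ratio.
σ(623)/σ(416) = (416/623)⁴ = (0.6677)⁴ = 0.1988.

0.199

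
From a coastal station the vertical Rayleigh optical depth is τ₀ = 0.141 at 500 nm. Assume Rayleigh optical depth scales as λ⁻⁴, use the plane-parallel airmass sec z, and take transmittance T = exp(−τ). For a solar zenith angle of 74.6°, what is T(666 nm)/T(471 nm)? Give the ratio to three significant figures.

Airmass: sec 74.6° = 3.7657.
τ(666 nm) = 0.141 × (500/666)⁴ × 3.7657 = 0.141 × 0.3177 × 3.7657 = 0.1687.
τ(471 nm) = 0.141 × (500/471)⁴ × 3.7657 = 0.141 × 1.2700 × 3.7657 = 0.6743.
T(666)/T(471) = exp(τ_B − τ_A) = exp(0.5056) = 1.6580.

1.66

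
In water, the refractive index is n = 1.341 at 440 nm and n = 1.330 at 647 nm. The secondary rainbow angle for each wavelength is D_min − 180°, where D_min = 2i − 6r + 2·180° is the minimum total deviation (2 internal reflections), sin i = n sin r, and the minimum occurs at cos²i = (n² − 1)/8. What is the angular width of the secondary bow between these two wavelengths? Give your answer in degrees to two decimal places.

At 440 nm (n = 1.341): cos²i = 0.09979 → i = 71.586°, r = 45.034°, D_min = 232.966°, rainbow angle = 52.966°.
At 647 nm (n = 1.330): cos²i = 0.09611 → i = 71.940°, r = 45.630°, D_min = 230.101°, rainbow angle = 50.101°.
Angular width = |52.966° − 50.101°| = 2.865°.

2.86°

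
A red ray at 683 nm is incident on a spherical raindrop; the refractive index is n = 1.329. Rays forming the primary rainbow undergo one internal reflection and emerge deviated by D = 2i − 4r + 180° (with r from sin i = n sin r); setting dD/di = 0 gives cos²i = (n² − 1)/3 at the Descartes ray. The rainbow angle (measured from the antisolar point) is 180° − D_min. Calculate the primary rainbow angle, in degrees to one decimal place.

cos²i = (1.76624 − 1)/3 = 0.25541; i = arccos(0.50538) = 59.643°.
sin r = sin 59.643°/1.329 = 0.64928; r = 40.487°.
D_min = 2·59.643° − 4·40.487° + 180° = 137.337°.
Rainbow angle = 180° − D_min = 42.663°.

42.7°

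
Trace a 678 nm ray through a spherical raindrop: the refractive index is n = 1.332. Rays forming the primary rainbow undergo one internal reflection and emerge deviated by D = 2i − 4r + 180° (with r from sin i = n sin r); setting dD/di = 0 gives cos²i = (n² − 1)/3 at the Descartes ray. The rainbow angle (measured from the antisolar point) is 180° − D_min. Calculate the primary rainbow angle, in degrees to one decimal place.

42.2°

cos²i = (1.77422 − 1)/3 = 0.25807; i = arccos(0.50801) = 59.469°.
sin r = sin 59.469°/1.332 = 0.64666; r = 40.290°.
D_min = 2·59.469° − 4·40.290° + 180° = 137.776°.
Rainbow angle = 180° − D_min = 42.224°.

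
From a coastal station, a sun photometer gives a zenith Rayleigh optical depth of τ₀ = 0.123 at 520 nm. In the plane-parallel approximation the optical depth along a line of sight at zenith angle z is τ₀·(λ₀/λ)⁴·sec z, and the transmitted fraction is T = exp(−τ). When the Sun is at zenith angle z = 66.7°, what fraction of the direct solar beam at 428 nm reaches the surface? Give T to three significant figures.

sec 66.7° = 2.5282.
τ = 0.123 × (520/428)⁴ × 2.5282 = 0.123 × 2.1789 × 2.5282 = 0.6776.
T = exp(−0.6776) = 0.5079.

0.508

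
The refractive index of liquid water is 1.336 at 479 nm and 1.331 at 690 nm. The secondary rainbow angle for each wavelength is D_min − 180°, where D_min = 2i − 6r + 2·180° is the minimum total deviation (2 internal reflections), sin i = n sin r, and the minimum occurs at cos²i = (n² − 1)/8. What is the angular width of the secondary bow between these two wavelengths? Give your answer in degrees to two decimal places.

At 479 nm (n = 1.336): cos²i = 0.09811 → i = 71.746°, r = 45.303°, D_min = 231.674°, rainbow angle = 51.674°.
At 690 nm (n = 1.331): cos²i = 0.09645 → i = 71.907°, r = 45.575°, D_min = 230.365°, rainbow angle = 50.365°.
Angular width = |51.674° − 50.365°| = 1.309°.

1.31°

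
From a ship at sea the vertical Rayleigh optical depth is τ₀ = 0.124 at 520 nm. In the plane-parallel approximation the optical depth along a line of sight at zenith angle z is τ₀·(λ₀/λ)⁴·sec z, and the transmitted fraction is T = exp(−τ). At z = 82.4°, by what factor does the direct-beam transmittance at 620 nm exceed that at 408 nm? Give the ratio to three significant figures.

Airmass: sec 82.4° = 7.5611.
τ(620 nm) = 0.124 × (520/620)⁴ × 7.5611 = 0.124 × 0.4948 × 7.5611 = 0.4639.
τ(408 nm) = 0.124 × (520/408)⁴ × 7.5611 = 0.124 × 2.6386 × 7.5611 = 2.4739.
T(620)/T(408) = exp(τ_B − τ_A) = exp(2.0099) = 7.4629.

7.46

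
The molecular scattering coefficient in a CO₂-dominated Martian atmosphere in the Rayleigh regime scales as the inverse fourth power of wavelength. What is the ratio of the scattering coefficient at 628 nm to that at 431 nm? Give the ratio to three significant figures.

0.222

Rayleigh scattering ∝ λ⁻⁴, so the ratio of coefficients is the inverse fourth power of the wavelength ratio.
σ(628)/σ(431) = (431/628)⁴ = (0.6863)⁴ = 0.2219.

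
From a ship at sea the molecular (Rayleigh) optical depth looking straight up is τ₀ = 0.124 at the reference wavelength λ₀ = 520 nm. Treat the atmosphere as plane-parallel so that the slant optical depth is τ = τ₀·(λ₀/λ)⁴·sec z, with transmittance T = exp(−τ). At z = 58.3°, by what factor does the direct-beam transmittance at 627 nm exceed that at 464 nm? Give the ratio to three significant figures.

Airmass: sec 58.3° = 1.9031.
τ(627 nm) = 0.124 × (520/627)⁴ × 1.9031 = 0.124 × 0.4731 × 1.9031 = 0.1116.
τ(464 nm) = 0.124 × (520/464)⁴ × 1.9031 = 0.124 × 1.5774 × 1.9031 = 0.3722.
T(627)/T(464) = exp(τ_B − τ_A) = exp(0.2606) = 1.2977.

1.30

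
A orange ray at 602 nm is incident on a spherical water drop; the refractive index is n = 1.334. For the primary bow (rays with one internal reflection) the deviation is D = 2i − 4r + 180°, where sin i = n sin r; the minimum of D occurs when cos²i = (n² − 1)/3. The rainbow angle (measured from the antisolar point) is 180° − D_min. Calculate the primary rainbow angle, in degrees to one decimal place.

cos²i = (1.77956 − 1)/3 = 0.25985; i = arccos(0.50976) = 59.352°.
sin r = sin 59.352°/1.334 = 0.64492; r = 40.159°.
D_min = 2·59.352° − 4·40.159° + 180° = 138.067°.
Rainbow angle = 180° − D_min = 41.933°.

41.9°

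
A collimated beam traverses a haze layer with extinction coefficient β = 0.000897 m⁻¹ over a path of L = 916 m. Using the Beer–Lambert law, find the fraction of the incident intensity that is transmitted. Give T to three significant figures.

0.440

τ = β·L = 0.000897 × 916 = 0.8217.
T = exp(−0.8217) = 0.4397.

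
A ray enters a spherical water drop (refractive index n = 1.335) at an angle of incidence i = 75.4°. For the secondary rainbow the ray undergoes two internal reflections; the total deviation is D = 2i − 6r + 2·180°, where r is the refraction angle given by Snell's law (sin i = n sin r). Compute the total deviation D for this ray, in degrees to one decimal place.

sin r = sin 75.4° / 1.335 = 0.9677/1.335 = 0.7249; r = 46.46°.
D = 2·75.4° − 6·46.46° + 2·180° = 150.80° − 278.75° + 360° = 232.05°.

232.0°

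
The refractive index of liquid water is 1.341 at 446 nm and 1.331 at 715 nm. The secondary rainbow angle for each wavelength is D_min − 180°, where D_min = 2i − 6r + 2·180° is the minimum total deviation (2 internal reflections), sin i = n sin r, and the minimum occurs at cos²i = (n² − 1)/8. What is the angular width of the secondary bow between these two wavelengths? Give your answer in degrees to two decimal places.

2.60°

At 446 nm (n = 1.341): cos²i = 0.09979 → i = 71.586°, r = 45.034°, D_min = 232.966°, rainbow angle = 52.966°.
At 715 nm (n = 1.331): cos²i = 0.09645 → i = 71.907°, r = 45.575°, D_min = 230.365°, rainbow angle = 50.365°.
Angular width = |52.966° − 50.365°| = 2.601°.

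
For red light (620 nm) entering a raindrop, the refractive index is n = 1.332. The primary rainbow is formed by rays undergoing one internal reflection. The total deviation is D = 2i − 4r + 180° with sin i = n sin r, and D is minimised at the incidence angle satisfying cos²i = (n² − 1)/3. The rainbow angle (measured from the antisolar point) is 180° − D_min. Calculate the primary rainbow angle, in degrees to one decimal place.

cos²i = (1.77422 − 1)/3 = 0.25807; i = arccos(0.50801) = 59.469°.
sin r = sin 59.469°/1.332 = 0.64666; r = 40.290°.
D_min = 2·59.469° − 4·40.290° + 180° = 137.776°.
Rainbow angle = 180° − D_min = 42.224°.

42.2°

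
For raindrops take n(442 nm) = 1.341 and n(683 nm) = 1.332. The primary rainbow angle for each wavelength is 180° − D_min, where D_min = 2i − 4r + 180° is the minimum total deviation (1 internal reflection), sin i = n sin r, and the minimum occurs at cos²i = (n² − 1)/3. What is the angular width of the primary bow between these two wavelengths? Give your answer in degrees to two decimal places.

At 442 nm (n = 1.341): cos²i = 0.26609 → i = 58.946°, r = 39.705°, D_min = 139.071°, rainbow angle = 40.929°.
At 683 nm (n = 1.332): cos²i = 0.25807 → i = 59.469°, r = 40.290°, D_min = 137.776°, rainbow angle = 42.224°.
Angular width = |40.929° − 42.224°| = 1.295°.

1.29°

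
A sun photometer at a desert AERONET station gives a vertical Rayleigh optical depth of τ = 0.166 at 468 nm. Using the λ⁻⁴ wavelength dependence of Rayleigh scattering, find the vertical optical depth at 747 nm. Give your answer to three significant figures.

τ(747 nm) = τ(468 nm) × (468/747)⁴ = 0.166 × (0.6265)⁴ = 0.166 × 0.1541 = 0.0256.

0.0256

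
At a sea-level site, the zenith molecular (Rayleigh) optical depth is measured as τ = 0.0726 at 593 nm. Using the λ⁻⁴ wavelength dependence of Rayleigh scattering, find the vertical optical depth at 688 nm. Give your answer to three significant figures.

0.0401

τ(688 nm) = τ(593 nm) × (593/688)⁴ = 0.0726 × (0.8619)⁴ = 0.0726 × 0.5519 = 0.0401.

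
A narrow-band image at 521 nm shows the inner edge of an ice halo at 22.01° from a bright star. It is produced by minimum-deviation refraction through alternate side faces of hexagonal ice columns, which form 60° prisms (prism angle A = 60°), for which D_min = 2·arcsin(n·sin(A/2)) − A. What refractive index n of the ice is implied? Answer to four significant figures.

1.312

Rearranging: n = sin((D_min + A)/2) / sin(A/2).
(D_min + A)/2 = (22.01° + 60°)/2 = 41.005°.
n = sin 41.005° / sin 30° = 0.6561 / 0.5000 = 1.3122.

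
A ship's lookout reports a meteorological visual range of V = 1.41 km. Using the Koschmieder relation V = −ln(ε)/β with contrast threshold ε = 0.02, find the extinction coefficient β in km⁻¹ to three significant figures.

2.77 km⁻¹

β = −ln(0.02) / V = 3.912 / 1.41 = 2.7745 km⁻¹.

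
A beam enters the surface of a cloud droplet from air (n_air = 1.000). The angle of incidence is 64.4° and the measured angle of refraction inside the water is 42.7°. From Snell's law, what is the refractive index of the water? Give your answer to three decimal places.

1.330

n = sin θ_i / sin θ_r = sin 64.4° / sin 42.7° = 0.9018 / 0.6782 = 1.3298.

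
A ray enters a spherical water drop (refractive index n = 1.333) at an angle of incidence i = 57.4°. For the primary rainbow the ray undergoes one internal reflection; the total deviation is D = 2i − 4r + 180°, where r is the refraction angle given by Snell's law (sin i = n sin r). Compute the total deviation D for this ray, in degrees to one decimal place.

sin r = sin 57.4° / 1.333 = 0.8425/1.333 = 0.6320; r = 39.20°.
D = 2·57.4° − 4·39.20° + 180° = 114.80° − 156.79° + 180° = 138.01°.

138.0°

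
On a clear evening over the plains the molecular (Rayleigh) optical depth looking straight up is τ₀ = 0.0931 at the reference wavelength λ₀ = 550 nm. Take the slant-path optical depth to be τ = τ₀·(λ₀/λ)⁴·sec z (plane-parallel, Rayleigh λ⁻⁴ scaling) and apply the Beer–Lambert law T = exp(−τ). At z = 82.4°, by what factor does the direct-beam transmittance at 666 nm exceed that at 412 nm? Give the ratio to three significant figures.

Airmass: sec 82.4° = 7.5611.
τ(666 nm) = 0.0931 × (550/666)⁴ × 7.5611 = 0.0931 × 0.4651 × 7.5611 = 0.3274.
τ(412 nm) = 0.0931 × (550/412)⁴ × 7.5611 = 0.0931 × 3.1759 × 7.5611 = 2.2356.
T(666)/T(412) = exp(τ_B − τ_A) = exp(1.9082) = 6.7409.

6.74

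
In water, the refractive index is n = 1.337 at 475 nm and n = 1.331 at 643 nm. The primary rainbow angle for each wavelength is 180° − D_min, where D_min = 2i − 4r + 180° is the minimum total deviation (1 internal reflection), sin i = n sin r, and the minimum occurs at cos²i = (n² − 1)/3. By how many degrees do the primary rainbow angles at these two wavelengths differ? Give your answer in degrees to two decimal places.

At 475 nm (n = 1.337): cos²i = 0.26252 → i = 59.178°, r = 39.964°, D_min = 138.500°, rainbow angle = 41.500°.
At 643 nm (n = 1.331): cos²i = 0.25719 → i = 59.527°, r = 40.356°, D_min = 137.630°, rainbow angle = 42.370°.
Angular width = |41.500° − 42.370°| = 0.870°.

0.87°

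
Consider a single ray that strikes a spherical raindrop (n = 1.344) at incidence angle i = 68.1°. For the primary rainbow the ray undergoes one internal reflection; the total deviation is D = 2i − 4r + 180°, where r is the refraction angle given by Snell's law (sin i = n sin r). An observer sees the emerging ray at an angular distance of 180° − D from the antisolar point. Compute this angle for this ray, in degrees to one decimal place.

38.4°

sin r = sin 68.1° / 1.344 = 0.9278/1.344 = 0.6904; r = 43.66°.
D = 2·68.1° − 4·43.66° + 180° = 136.20° − 174.63° + 180° = 141.57°.
Angle from antisolar point = 180° − D = 38.43°.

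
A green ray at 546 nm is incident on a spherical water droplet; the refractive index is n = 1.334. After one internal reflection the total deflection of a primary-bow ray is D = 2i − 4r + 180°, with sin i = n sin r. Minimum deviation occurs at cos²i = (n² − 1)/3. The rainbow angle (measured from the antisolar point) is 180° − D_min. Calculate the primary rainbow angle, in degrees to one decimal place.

cos²i = (1.77956 − 1)/3 = 0.25985; i = arccos(0.50976) = 59.352°.
sin r = sin 59.352°/1.334 = 0.64492; r = 40.159°.
D_min = 2·59.352° − 4·40.159° + 180° = 138.067°.
Rainbow angle = 180° − D_min = 41.933°.

41.9°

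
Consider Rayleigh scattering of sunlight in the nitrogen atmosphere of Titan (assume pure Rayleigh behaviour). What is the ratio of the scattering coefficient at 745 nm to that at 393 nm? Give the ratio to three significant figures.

Rayleigh scattering ∝ λ⁻⁴, so the ratio of coefficients is the inverse fourth power of the wavelength ratio.
σ(745)/σ(393) = (393/745)⁴ = (0.5275)⁴ = 0.07744.

0.0774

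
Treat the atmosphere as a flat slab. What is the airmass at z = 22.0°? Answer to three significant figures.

1.08

X = sec z = 1/cos 22.0° = 1/0.9272 = 1.0785.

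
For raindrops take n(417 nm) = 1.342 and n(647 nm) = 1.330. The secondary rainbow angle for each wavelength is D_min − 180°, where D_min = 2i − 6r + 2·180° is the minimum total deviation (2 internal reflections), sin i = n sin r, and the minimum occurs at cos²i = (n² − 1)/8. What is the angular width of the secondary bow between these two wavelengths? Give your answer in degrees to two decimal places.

At 417 nm (n = 1.342): cos²i = 0.10012 → i = 71.554°, r = 44.981°, D_min = 233.222°, rainbow angle = 53.222°.
At 647 nm (n = 1.330): cos²i = 0.09611 → i = 71.940°, r = 45.630°, D_min = 230.101°, rainbow angle = 50.101°.
Angular width = |53.222° − 50.101°| = 3.121°.

3.12°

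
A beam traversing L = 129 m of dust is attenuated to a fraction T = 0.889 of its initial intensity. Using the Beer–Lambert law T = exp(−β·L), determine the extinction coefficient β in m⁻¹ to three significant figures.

Beer–Lambert: T = exp(−βL) ⇒ β = −ln(T)/L = −ln(0.889)/129 = 0.1177/129 = 0.0009121 m⁻¹.

0.000912 m⁻¹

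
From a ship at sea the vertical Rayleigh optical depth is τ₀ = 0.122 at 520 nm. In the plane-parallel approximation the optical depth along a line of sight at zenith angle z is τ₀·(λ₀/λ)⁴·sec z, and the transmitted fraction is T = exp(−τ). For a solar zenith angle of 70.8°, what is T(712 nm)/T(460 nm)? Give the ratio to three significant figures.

Airmass: sec 70.8° = 3.0407.
τ(712 nm) = 0.122 × (520/712)⁴ × 3.0407 = 0.122 × 0.2845 × 3.0407 = 0.1055.
τ(460 nm) = 0.122 × (520/460)⁴ × 3.0407 = 0.122 × 1.6330 × 3.0407 = 0.6058.
T(712)/T(460) = exp(τ_B − τ_A) = exp(0.5002) = 1.6491.

1.65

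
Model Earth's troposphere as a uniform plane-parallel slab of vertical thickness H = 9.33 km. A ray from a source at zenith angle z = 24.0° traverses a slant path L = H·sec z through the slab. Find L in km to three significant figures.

sec z = 1/cos 24.0° = 1.0946.
L = 9.33 × 1.0946 = 10.213 km.

10.2 km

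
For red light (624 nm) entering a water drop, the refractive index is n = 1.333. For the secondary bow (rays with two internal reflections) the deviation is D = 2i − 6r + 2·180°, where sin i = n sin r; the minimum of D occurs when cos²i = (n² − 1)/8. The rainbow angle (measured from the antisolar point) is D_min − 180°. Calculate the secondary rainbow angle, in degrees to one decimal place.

50.9°

cos²i = (1.77689 − 1)/8 = 0.09711; i = arccos(0.31163) = 71.843°.
sin r = sin 71.843°/1.333 = 0.71283; r = 45.466°.
D_min = 2·71.843° − 6·45.466° + 360° = 230.891°.
Rainbow angle = D_min − 180° = 50.891°.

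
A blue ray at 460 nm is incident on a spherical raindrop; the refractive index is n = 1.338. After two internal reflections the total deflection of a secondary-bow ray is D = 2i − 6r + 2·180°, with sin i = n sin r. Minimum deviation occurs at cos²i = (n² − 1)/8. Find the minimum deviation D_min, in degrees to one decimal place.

cos²i = (1.79024 − 1)/8 = 0.09878; i = arccos(0.31429) = 71.682°.
sin r = sin 71.682°/1.338 = 0.70951; r = 45.195°.
D_min = 2·71.682° − 6·45.195° + 360° = 232.193°.

232.2°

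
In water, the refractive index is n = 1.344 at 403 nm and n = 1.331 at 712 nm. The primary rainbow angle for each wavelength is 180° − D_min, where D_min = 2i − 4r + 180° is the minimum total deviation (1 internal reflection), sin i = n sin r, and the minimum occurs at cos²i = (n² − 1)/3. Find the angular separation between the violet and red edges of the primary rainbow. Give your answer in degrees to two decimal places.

1.86°

At 403 nm (n = 1.344): cos²i = 0.26878 → i = 58.772°, r = 39.512°, D_min = 139.495°, rainbow angle = 40.505°.
At 712 nm (n = 1.331): cos²i = 0.25719 → i = 59.527°, r = 40.356°, D_min = 137.630°, rainbow angle = 42.370°.
Angular width = |40.505° − 42.370°| = 1.865°.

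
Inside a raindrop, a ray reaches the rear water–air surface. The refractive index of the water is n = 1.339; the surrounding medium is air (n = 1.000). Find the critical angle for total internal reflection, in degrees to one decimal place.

48.3°

sin θ_c = n_air / n = 1.000 / 1.339 = 0.7468.
θ_c = arcsin(0.7468) = 48.32°.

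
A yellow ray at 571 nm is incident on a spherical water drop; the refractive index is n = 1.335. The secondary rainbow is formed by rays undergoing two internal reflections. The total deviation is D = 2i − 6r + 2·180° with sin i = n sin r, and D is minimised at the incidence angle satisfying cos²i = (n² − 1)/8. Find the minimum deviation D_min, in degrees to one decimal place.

cos²i = (1.78222 − 1)/8 = 0.09778; i = arccos(0.31269) = 71.778°.
sin r = sin 71.778°/1.335 = 0.71150; r = 45.357°.
D_min = 2·71.778° − 6·45.357° + 360° = 231.414°.

231.4°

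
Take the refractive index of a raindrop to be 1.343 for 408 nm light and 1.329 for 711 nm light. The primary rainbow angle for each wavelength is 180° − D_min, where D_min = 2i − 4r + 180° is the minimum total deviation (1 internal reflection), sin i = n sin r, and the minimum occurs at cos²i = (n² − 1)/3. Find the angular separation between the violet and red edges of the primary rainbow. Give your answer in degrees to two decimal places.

At 408 nm (n = 1.343): cos²i = 0.26788 → i = 58.830°, r = 39.577°, D_min = 139.354°, rainbow angle = 40.646°.
At 711 nm (n = 1.329): cos²i = 0.25541 → i = 59.643°, r = 40.487°, D_min = 137.337°, rainbow angle = 42.663°.
Angular width = |40.646° − 42.663°| = 2.017°.

2.02°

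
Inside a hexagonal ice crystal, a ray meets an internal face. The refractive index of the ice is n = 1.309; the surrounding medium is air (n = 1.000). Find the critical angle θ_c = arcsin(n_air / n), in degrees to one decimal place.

49.8°

sin θ_c = n_air / n = 1.000 / 1.309 = 0.7639.
θ_c = arcsin(0.7639) = 49.81°.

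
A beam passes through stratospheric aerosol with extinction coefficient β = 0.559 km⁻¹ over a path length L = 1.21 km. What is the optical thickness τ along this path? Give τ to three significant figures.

0.676

τ = β·L = 0.559 × 1.21 = 0.6764.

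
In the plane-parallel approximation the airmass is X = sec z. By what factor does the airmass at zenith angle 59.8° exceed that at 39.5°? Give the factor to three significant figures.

X(59.8°)/X(39.5°) = sec 59.8° / sec 39.5° = cos 39.5° / cos 59.8° = 0.7716/0.5030 = 1.5340.

1.53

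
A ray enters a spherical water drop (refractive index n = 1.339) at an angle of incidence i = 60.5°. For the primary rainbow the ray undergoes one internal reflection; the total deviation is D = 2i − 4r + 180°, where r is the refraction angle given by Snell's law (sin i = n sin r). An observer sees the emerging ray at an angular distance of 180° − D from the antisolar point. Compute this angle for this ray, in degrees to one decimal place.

sin r = sin 60.5° / 1.339 = 0.8704/1.339 = 0.6500; r = 40.54°.
D = 2·60.5° − 4·40.54° + 180° = 121.00° − 162.17° + 180° = 138.83°.
Angle from antisolar point = 180° − D = 41.17°.

41.2°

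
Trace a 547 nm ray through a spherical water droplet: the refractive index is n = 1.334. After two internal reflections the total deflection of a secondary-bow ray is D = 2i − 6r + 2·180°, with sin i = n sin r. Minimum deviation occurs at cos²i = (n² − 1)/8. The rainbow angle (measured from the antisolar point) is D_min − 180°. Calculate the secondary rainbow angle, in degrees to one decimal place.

cos²i = (1.77956 − 1)/8 = 0.09744; i = arccos(0.31216) = 71.810°.
sin r = sin 71.810°/1.334 = 0.71217; r = 45.411°.
D_min = 2·71.810° − 6·45.411° + 360° = 231.153°.
Rainbow angle = D_min − 180° = 51.153°.

51.2°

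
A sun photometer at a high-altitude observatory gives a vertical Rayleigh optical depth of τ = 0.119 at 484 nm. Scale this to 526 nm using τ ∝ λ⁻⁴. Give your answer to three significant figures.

0.0853

τ(526 nm) = τ(484 nm) × (484/526)⁴ = 0.119 × (0.9202)⁴ = 0.119 × 0.7169 = 0.0853.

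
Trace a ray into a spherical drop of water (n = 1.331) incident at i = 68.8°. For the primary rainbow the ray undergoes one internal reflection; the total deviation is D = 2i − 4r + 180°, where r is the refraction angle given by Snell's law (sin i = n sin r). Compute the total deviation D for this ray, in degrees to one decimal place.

sin r = sin 68.8° / 1.331 = 0.9323/1.331 = 0.7005; r = 44.46°.
D = 2·68.8° − 4·44.46° + 180° = 137.60° − 177.86° + 180° = 139.74°.

139.7°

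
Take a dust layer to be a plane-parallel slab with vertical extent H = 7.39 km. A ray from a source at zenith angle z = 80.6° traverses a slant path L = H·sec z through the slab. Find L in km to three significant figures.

45.2 km

sec z = 1/cos 80.6° = 6.1227.
L = 7.39 × 6.1227 = 45.247 km.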